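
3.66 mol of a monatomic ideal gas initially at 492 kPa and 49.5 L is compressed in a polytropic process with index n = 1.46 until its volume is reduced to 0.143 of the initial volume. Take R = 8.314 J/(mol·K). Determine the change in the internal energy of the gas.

52800 J

T₁ = P₁V₁/(nR) = 492×49.5/(3.66×8.314) = 800 K.
Polytropic n=1.46: T₂ = T₁(V₁/V₂)^(n−1) = 800×(6.99)^0.46 = 1960 K; P₂ = P₁(V₁/V₂)^n = 8420 kPa.
For an ideal gas ΔU = nCvΔT with Cv = (3/2)R = 12.5 J/(mol·K).
ΔU = 3.66×12.5×(1960−800) = 52800 J.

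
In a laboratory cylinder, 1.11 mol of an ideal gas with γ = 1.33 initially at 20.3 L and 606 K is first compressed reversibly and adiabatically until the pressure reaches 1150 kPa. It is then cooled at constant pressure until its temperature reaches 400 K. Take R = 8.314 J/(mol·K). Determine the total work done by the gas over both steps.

P₁ = nRT₁/V₁ = 1.11×8.314×606/20.3 = 275 kPa.
Step 1 — Adiabatic: T₂/T₁ = (P₂/P₁)^((γ−1)/γ) ⇒ T₂ = 606×(4.17)^0.248 = 864 K; V₂ = 6.93 L.
ΔU = nCvΔT = 1.11×25.2×(864−606) = 7210 J.
Q = 0 for an adiabatic process, so W = −ΔU = -7210 J.
State after step 1: P = 1150 kPa, V = 6.93 L, T = 864 K.
Step 2 — Isobaric: P stays 1150 kPa; V/T = const ⇒ T₂ = 400 K, V₂ = 3.21 L.
W = PΔV = 1150×(3.21−6.93) kPa·L = -4280 J.
ΔU = nCvΔT = 1.11×25.2×(400−864) = -13000 J.
Q = ΔU + W = nCpΔT = -17300 J.
Net over both steps: W = -11500 J, Q = -17300 J, ΔU = -5760 J.

-11500 J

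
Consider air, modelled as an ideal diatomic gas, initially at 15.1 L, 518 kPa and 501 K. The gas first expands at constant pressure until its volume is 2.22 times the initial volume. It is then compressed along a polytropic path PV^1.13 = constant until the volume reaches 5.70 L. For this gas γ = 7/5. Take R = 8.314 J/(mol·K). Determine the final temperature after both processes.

1400 K

n = P₁V₁/(RT₁) = 518×15.1/(8.314×501) = 1.88 mol.
Step 1 — Isobaric: P stays 518 kPa; V/T = const ⇒ T₂ = 1110 K, V₂ = 33.5 L.
W = PΔV = 518×(33.5−15.1) kPa·L = 9540 J.
ΔU = nCvΔT = 1.88×20.8×(1110−501) = 23900 J.
Q = ΔU + W = nCpΔT = 33400 J.
State after step 1: P = 518 kPa, V = 33.5 L, T = 1110 K.
Step 2 — Polytropic n=1.13: T₂ = T₁(V₁/V₂)^(n−1) = 1110×(5.88)^0.13 = 1400 K; P₂ = P₁(V₁/V₂)^n = 3840 kPa.
W = (P₁V₁−P₂V₂)/(n−1) = (518×33.5−3840×5.70)/0.13 = -34600 J.
ΔU = nCvΔT = 1.88×20.8×(1400−1110) = 11200 J.
Q = ΔU + W = -23400 J.
Net over both steps: W = -25100 J, Q = 10000 J, ΔU = 35100 J.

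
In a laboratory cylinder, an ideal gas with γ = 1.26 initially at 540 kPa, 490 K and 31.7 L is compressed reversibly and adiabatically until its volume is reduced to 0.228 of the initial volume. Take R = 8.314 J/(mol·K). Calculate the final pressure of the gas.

Adiabatic: TV^(γ−1) = const ⇒ T₂ = 490×(4.39)^0.260 = 720 K; PV^γ = const ⇒ P₂ = 3480 kPa.

3480 kPa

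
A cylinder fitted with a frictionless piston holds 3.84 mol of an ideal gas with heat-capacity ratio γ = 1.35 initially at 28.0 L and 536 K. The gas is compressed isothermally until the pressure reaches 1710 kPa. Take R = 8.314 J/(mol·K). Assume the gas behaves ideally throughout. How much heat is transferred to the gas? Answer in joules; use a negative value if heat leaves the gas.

P₁ = nRT₁/V₁ = 3.84×8.314×536/28.0 = 611 kPa.
Isothermal: T stays 536 K; PV = const ⇒ V₂ = 10.0 L, P₂ = 1710 kPa.
ΔU = 0 (ideal gas, T constant).
W = nRT ln(V₂/V₁) = 3.84×8.314×536×ln(0.357) = -17600 J.
Q = ΔU + W = -17600 J.

-17600 J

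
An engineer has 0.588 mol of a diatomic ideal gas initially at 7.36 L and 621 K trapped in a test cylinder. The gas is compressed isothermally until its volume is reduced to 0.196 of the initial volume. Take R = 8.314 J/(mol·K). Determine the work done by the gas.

P₁ = nRT₁/V₁ = 0.588×8.314×621/7.36 = 412 kPa.
Isothermal: T stays 621 K; PV = const ⇒ V₂ = 1.44 L, P₂ = 2100 kPa.
W = nRT ln(V₂/V₁) = 0.588×8.314×621×ln(0.196) = -4950 J.

-4950 J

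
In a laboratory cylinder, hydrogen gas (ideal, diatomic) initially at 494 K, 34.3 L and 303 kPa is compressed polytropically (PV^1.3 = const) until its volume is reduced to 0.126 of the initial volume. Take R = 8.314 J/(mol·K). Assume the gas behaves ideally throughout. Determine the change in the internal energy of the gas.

22400 J

n = P₁V₁/(RT₁) = 303×34.3/(8.314×494) = 2.53 mol.
Polytropic n=1.3: T₂ = T₁(V₁/V₂)^(n−1) = 494×(7.94)^0.30 = 920 K; P₂ = P₁(V₁/V₂)^n = 4480 kPa.
For an ideal gas ΔU = nCvΔT with Cv = (5/2)R = 20.8 J/(mol·K).
ΔU = 2.53×20.8×(920−494) = 22400 J.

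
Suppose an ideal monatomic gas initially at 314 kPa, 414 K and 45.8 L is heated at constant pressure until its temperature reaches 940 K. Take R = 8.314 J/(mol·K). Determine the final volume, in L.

Isobaric: P stays 314 kPa; V/T = const ⇒ T₂ = 940 K, V₂ = 104 L.

104 L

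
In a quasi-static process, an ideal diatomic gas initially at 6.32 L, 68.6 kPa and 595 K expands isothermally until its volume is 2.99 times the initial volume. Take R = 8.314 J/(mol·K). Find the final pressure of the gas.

22.9 kPa

Isothermal: T stays 595 K; PV = const ⇒ V₂ = 18.9 L, P₂ = 22.9 kPa.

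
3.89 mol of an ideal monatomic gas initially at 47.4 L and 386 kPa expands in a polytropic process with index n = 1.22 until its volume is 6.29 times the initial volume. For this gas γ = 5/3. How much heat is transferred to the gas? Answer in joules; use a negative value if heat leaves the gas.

18500 J

T₁ = P₁V₁/(nR) = 386×47.4/(3.89×8.314) = 566 K.
Polytropic n=1.22: T₂ = T₁(V₁/V₂)^(n−1) = 566×(0.159)^0.22 = 377 K; P₂ = P₁(V₁/V₂)^n = 40.9 kPa.
W = (P₁V₁−P₂V₂)/(n−1) = (386×47.4−40.9×298)/0.22 = 27700 J.
ΔU = nCvΔT = 3.89×12.5×(377−566) = -9130 J.
Q = ΔU + W = 18500 J.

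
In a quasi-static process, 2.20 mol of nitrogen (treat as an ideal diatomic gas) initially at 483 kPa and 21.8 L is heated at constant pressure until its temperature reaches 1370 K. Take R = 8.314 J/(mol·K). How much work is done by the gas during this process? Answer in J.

T₁ = P₁V₁/(nR) = 483×21.8/(2.20×8.314) = 576 K.
Isobaric: P stays 483 kPa; V/T = const ⇒ T₂ = 1370 K, V₂ = 51.9 L.
W = PΔV = 483×(51.9−21.8) kPa·L = 14500 J.

14500 J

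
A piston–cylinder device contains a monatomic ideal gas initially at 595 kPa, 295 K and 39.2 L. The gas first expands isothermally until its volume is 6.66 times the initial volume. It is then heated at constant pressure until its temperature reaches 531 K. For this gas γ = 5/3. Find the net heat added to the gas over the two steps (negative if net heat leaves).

90900 J

n = P₁V₁/(RT₁) = 595×39.2/(8.314×295) = 9.51 mol.
Step 1 — Isothermal: T stays 295 K; PV = const ⇒ V₂ = 261 L, P₂ = 89.3 kPa.
ΔU = 0 (ideal gas, T constant).
W = nRT ln(V₂/V₁) = 9.51×8.314×295×ln(6.66) = 44200 J.
Q = ΔU + W = 44200 J.
State after step 1: P = 89.3 kPa, V = 261 L, T = 295 K.
Step 2 — Isobaric: P stays 89.3 kPa; V/T = const ⇒ T₂ = 531 K, V₂ = 470 L.
W = PΔV = 89.3×(470−261) kPa·L = 18700 J.
ΔU = nCvΔT = 9.51×12.5×(531−295) = 28000 J.
Q = ΔU + W = nCpΔT = 46600 J.
Net over both steps: W = 62900 J, Q = 90900 J, ΔU = 28000 J.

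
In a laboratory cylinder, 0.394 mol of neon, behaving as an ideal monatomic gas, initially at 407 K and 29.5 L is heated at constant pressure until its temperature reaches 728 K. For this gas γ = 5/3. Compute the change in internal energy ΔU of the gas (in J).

P₁ = nRT₁/V₁ = 0.394×8.314×407/29.5 = 45.2 kPa.
Isobaric: P stays 45.2 kPa; V/T = const ⇒ T₂ = 728 K, V₂ = 52.8 L.
For an ideal gas ΔU = nCvΔT with Cv = (3/2)R = 12.5 J/(mol·K).
ΔU = 0.394×12.5×(728−407) = 1580 J.

1580 J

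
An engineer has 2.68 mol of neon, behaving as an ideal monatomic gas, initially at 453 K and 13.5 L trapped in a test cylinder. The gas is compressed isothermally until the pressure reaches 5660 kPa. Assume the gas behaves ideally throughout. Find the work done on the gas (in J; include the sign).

20400 J

P₁ = nRT₁/V₁ = 2.68×8.314×453/13.5 = 748 kPa.
Isothermal: T stays 453 K; PV = const ⇒ V₂ = 1.78 L, P₂ = 5660 kPa.
W = nRT ln(V₂/V₁) = 2.68×8.314×453×ln(0.132) = -20400 J.
Work done on the gas = −W_by = 20400 J.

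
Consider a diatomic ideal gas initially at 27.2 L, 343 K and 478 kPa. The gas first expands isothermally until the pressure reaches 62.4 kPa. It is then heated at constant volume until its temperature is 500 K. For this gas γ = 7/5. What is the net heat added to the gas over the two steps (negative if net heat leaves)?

41300 J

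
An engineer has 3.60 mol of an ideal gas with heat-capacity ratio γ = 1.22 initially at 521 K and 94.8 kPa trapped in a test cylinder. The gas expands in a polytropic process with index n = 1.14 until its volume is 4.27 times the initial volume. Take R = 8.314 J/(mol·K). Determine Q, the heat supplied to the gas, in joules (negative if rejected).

7450 J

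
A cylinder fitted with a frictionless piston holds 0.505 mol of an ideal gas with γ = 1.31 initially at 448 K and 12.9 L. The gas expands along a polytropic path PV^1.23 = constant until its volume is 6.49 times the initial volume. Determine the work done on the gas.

-2860 J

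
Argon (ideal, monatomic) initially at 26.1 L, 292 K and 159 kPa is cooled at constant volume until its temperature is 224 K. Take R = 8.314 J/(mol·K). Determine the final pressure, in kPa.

122 kPa

Isochoric: V stays 26.1 L; P/T = const ⇒ T₂ = 224 K, P₂ = 122 kPa.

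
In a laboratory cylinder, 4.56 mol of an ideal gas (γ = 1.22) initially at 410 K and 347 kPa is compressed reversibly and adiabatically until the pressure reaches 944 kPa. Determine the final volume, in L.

19.7 L

V₁ = nRT₁/P₁ = 4.56×8.314×410/347 = 44.8 L.
Adiabatic: T₂/T₁ = (P₂/P₁)^((γ−1)/γ) ⇒ T₂ = 410×(2.72)^0.180 = 491 K; V₂ = 19.7 L.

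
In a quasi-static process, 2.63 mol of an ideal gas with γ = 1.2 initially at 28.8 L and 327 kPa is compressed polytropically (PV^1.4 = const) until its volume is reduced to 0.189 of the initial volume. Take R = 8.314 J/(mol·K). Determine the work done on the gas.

22300 J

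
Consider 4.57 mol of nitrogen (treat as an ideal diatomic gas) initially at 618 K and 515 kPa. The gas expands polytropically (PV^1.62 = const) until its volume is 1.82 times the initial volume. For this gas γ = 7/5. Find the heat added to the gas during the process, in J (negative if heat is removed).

V₁ = nRT₁/P₁ = 4.57×8.314×618/515 = 45.6 L.
Polytropic n=1.62: T₂ = T₁(V₁/V₂)^(n−1) = 618×(0.549)^0.62 = 426 K; P₂ = P₁(V₁/V₂)^n = 195 kPa.
W = (P₁V₁−P₂V₂)/(n−1) = (515×45.6−195×83.0)/0.62 = 11700 J.
ΔU = nCvΔT = 4.57×20.8×(426−618) = -18200 J.
Q = ΔU + W = -6460 J.

-6460 J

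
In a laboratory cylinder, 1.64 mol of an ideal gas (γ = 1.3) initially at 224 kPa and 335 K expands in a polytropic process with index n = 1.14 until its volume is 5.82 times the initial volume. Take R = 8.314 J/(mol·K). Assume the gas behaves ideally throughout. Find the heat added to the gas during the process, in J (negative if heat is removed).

3800 J

V₁ = nRT₁/P₁ = 1.64×8.314×335/224 = 20.4 L.
Polytropic n=1.14: T₂ = T₁(V₁/V₂)^(n−1) = 335×(0.172)^0.14 = 262 K; P₂ = P₁(V₁/V₂)^n = 30.1 kPa.
W = (P₁V₁−P₂V₂)/(n−1) = (224×20.4−30.1×119)/0.14 = 7130 J.
ΔU = nCvΔT = 1.64×27.7×(262−335) = -3330 J.
Q = ΔU + W = 3800 J.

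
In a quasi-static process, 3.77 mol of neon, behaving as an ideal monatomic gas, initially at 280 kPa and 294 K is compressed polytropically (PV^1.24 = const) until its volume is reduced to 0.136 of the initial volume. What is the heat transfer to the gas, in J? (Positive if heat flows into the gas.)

-15100 J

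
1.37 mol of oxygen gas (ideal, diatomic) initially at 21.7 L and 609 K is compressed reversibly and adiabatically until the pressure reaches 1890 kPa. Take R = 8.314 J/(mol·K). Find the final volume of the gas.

6.10 L

P₁ = nRT₁/V₁ = 1.37×8.314×609/21.7 = 320 kPa.
Adiabatic: T₂/T₁ = (P₂/P₁)^((γ−1)/γ) ⇒ T₂ = 609×(5.91)^0.286 = 1010 K; V₂ = 6.10 L.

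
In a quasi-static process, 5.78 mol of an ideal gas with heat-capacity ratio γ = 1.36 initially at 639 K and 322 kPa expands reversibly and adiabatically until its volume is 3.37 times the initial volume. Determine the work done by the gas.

V₁ = nRT₁/P₁ = 5.78×8.314×639/322 = 95.4 L.
Adiabatic: TV^(γ−1) = const ⇒ T₂ = 639×(0.297)^0.360 = 413 K; PV^γ = const ⇒ P₂ = 61.7 kPa.
ΔU = nCvΔT = 5.78×23.1×(413−639) = -30200 J.
Q = 0 for an adiabatic process, so W = −ΔU = 30200 J.

30200 J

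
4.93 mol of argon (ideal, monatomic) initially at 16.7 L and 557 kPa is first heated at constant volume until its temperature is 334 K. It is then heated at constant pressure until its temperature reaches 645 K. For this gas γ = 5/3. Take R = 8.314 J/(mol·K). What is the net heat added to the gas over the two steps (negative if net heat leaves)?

T₁ = P₁V₁/(nR) = 557×16.7/(4.93×8.314) = 227 K.
Step 1 — Isochoric: V stays 16.7 L; P/T = const ⇒ T₂ = 334 K, P₂ = 820 kPa.
W = 0 (no volume change).
ΔU = nCvΔT = 4.93×12.5×(334−227) = 6580 J.
Q = ΔU = 6580 J.
State after step 1: P = 820 kPa, V = 16.7 L, T = 334 K.
Step 2 — Isobaric: P stays 820 kPa; V/T = const ⇒ T₂ = 645 K, V₂ = 32.2 L.
W = PΔV = 820×(32.2−16.7) kPa·L = 12700 J.
ΔU = nCvΔT = 4.93×12.5×(645−334) = 19100 J.
Q = ΔU + W = nCpΔT = 31900 J.
Net over both steps: W = 12700 J, Q = 38500 J, ΔU = 25700 J.

38500 J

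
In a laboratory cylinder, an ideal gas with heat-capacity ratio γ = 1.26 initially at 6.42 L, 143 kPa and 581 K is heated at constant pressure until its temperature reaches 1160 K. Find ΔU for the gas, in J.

3520 J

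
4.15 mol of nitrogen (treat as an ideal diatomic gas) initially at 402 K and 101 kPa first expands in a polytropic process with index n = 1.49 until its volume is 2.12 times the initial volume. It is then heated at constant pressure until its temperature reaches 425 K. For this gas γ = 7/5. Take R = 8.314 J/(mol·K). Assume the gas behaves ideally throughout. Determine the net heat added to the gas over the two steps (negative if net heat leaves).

V₁ = nRT₁/P₁ = 4.15×8.314×402/101 = 137 L.
Step 1 — Polytropic n=1.49: T₂ = T₁(V₁/V₂)^(n−1) = 402×(0.472)^0.49 = 278 K; P₂ = P₁(V₁/V₂)^n = 33.0 kPa.
W = (P₁V₁−P₂V₂)/(n−1) = (101×137−33.0×291)/0.49 = 8720 J.
ΔU = nCvΔT = 4.15×20.8×(278−402) = -10700 J.
Q = ΔU + W = -1960 J.
State after step 1: P = 33.0 kPa, V = 291 L, T = 278 K.
Step 2 — Isobaric: P stays 33.0 kPa; V/T = const ⇒ T₂ = 425 K, V₂ = 445 L.
W = PΔV = 33.0×(445−291) kPa·L = 5070 J.
ΔU = nCvΔT = 4.15×20.8×(425−278) = 12700 J.
Q = ΔU + W = nCpΔT = 17700 J.
Net over both steps: W = 13800 J, Q = 15800 J, ΔU = 1980 J.

15800 J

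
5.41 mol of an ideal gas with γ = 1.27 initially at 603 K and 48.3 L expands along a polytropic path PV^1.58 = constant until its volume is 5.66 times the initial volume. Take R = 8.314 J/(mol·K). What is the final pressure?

36.3 kPa

P₁ = nRT₁/V₁ = 5.41×8.314×603/48.3 = 562 kPa.
Polytropic n=1.58: T₂ = T₁(V₁/V₂)^(n−1) = 603×(0.177)^0.58 = 221 K; P₂ = P₁(V₁/V₂)^n = 36.3 kPa.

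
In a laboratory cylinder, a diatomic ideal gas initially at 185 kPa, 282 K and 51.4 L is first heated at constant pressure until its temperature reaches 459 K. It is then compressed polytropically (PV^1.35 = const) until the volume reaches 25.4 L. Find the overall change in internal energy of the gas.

35000 J

n = P₁V₁/(RT₁) = 185×51.4/(8.314×282) = 4.06 mol.
Step 1 — Isobaric: P stays 185 kPa; V/T = const ⇒ T₂ = 459 K, V₂ = 83.7 L.
W = PΔV = 185×(83.7−51.4) kPa·L = 5970 J.
ΔU = nCvΔT = 4.06×20.8×(459−282) = 14900 J.
Q = ΔU + W = nCpΔT = 20900 J.
State after step 1: P = 185 kPa, V = 83.7 L, T = 459 K.
Step 2 — Polytropic n=1.35: T₂ = T₁(V₁/V₂)^(n−1) = 459×(3.29)^0.35 = 697 K; P₂ = P₁(V₁/V₂)^n = 925 kPa.
W = (P₁V₁−P₂V₂)/(n−1) = (185×83.7−925×25.4)/0.35 = -22900 J.
ΔU = nCvΔT = 4.06×20.8×(697−459) = 20000 J.
Q = ΔU + W = -2860 J.
Net over both steps: W = -16900 J, Q = 18000 J, ΔU = 35000 J.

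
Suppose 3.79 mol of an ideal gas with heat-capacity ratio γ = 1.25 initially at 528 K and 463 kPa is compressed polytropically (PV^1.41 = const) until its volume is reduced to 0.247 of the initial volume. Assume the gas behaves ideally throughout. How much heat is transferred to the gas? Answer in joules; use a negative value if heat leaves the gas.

20100 J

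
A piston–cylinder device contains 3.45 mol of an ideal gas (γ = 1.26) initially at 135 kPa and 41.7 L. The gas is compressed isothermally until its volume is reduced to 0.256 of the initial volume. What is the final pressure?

527 kPa

T₁ = P₁V₁/(nR) = 135×41.7/(3.45×8.314) = 196 K.
Isothermal: T stays 196 K; PV = const ⇒ V₂ = 10.7 L, P₂ = 527 kPa.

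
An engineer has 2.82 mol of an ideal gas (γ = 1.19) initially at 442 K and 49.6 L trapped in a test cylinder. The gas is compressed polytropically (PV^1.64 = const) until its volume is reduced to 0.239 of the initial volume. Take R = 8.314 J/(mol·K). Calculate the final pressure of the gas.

P₁ = nRT₁/V₁ = 2.82×8.314×442/49.6 = 209 kPa.
Polytropic n=1.64: T₂ = T₁(V₁/V₂)^(n−1) = 442×(4.18)^0.64 = 1100 K; P₂ = P₁(V₁/V₂)^n = 2180 kPa.

2180 kPa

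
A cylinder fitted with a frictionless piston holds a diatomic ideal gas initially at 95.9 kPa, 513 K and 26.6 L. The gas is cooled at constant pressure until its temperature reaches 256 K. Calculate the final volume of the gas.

13.3 L

Isobaric: P stays 95.9 kPa; V/T = const ⇒ T₂ = 256 K, V₂ = 13.3 L.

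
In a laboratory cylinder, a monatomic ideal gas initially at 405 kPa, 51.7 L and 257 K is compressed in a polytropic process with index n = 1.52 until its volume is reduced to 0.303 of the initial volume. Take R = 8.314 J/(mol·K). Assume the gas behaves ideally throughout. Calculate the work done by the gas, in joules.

-34700 J

n = P₁V₁/(RT₁) = 405×51.7/(8.314×257) = 9.80 mol.
Polytropic n=1.52: T₂ = T₁(V₁/V₂)^(n−1) = 257×(3.30)^0.52 = 478 K; P₂ = P₁(V₁/V₂)^n = 2490 kPa.
W = (P₁V₁−P₂V₂)/(n−1) = (405×51.7−2490×15.7)/0.52 = -34700 J.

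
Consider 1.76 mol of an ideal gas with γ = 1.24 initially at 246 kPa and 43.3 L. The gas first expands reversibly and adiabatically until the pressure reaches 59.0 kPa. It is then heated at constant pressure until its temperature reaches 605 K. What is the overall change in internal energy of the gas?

-7500 J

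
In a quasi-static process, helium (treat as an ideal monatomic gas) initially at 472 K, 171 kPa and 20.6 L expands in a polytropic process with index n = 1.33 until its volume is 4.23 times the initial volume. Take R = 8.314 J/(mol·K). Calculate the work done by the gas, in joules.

n = P₁V₁/(RT₁) = 171×20.6/(8.314×472) = 0.898 mol.
Polytropic n=1.33: T₂ = T₁(V₁/V₂)^(n−1) = 472×(0.236)^0.33 = 293 K; P₂ = P₁(V₁/V₂)^n = 25.1 kPa.
W = (P₁V₁−P₂V₂)/(n−1) = (171×20.6−25.1×87.1)/0.33 = 4040 J.

4040 J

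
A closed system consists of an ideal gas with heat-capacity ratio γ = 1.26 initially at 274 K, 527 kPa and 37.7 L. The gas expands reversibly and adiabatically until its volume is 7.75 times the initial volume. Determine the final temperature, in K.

161 K

Adiabatic: TV^(γ−1) = const ⇒ T₂ = 274×(0.129)^0.260 = 161 K; PV^γ = const ⇒ P₂ = 39.9 kPa.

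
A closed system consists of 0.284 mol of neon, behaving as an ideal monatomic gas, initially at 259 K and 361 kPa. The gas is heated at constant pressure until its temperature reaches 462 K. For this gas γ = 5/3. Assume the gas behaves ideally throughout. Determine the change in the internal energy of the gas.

V₁ = nRT₁/P₁ = 0.284×8.314×259/361 = 1.69 L.
Isobaric: P stays 361 kPa; V/T = const ⇒ T₂ = 462 K, V₂ = 3.02 L.
For an ideal gas ΔU = nCvΔT with Cv = (3/2)R = 12.5 J/(mol·K).
ΔU = 0.284×12.5×(462−259) = 719 J.

719 J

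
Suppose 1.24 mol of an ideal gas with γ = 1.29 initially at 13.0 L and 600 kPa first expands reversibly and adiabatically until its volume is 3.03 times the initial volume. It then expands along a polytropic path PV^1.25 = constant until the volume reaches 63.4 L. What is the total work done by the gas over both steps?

9930 J

T₁ = P₁V₁/(nR) = 600×13.0/(1.24×8.314) = 757 K.
Step 1 — Adiabatic: TV^(γ−1) = const ⇒ T₂ = 757×(0.330)^0.290 = 549 K; PV^γ = const ⇒ P₂ = 144 kPa.
ΔU = nCvΔT = 1.24×28.7×(549−757) = -7390 J.
Q = 0 for an adiabatic process, so W = −ΔU = 7390 J.
State after step 1: P = 144 kPa, V = 39.4 L, T = 549 K.
Step 2 — Polytropic n=1.25: T₂ = T₁(V₁/V₂)^(n−1) = 549×(0.621)^0.25 = 487 K; P₂ = P₁(V₁/V₂)^n = 79.2 kPa.
W = (P₁V₁−P₂V₂)/(n−1) = (144×39.4−79.2×63.4)/0.25 = 2540 J.
ΔU = nCvΔT = 1.24×28.7×(487−549) = -2190 J.
Q = ΔU + W = 350 J.
Net over both steps: W = 9930 J, Q = 350 J, ΔU = -9580 J.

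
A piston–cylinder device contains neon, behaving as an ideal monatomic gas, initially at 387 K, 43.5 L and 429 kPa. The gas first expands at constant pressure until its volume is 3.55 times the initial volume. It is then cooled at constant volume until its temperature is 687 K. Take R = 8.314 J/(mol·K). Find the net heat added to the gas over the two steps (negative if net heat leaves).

n = P₁V₁/(RT₁) = 429×43.5/(8.314×387) = 5.80 mol.
Step 1 — Isobaric: P stays 429 kPa; V/T = const ⇒ T₂ = 1370 K, V₂ = 154 L.
W = PΔV = 429×(154−43.5) kPa·L = 47600 J.
ΔU = nCvΔT = 5.80×12.5×(1370−387) = 71400 J.
Q = ΔU + W = nCpΔT = 119000 J.
State after step 1: P = 429 kPa, V = 154 L, T = 1370 K.
Step 2 — Isochoric: V stays 154 L; P/T = const ⇒ T₂ = 687 K, P₂ = 215 kPa.
W = 0 (no volume change).
ΔU = nCvΔT = 5.80×12.5×(687−1370) = -49700 J.
Q = ΔU = -49700 J.
Net over both steps: W = 47600 J, Q = 69300 J, ΔU = 21700 J.

69300 J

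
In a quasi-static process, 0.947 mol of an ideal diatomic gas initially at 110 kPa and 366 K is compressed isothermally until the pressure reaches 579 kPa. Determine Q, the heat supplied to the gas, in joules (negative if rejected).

-4790 J

V₁ = nRT₁/P₁ = 0.947×8.314×366/110 = 26.2 L.
Isothermal: T stays 366 K; PV = const ⇒ V₂ = 4.98 L, P₂ = 579 kPa.
ΔU = 0 (ideal gas, T constant).
W = nRT ln(V₂/V₁) = 0.947×8.314×366×ln(0.190) = -4790 J.
Q = ΔU + W = -4790 J.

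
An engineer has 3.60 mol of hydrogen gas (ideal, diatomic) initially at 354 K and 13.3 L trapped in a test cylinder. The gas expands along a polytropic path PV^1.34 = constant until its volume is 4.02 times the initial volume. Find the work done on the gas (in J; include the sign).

-11700 J

P₁ = nRT₁/V₁ = 3.60×8.314×354/13.3 = 797 kPa.
Polytropic n=1.34: T₂ = T₁(V₁/V₂)^(n−1) = 354×(0.249)^0.34 = 221 K; P₂ = P₁(V₁/V₂)^n = 123 kPa.
W = (P₁V₁−P₂V₂)/(n−1) = (797×13.3−123×53.5)/0.34 = 11700 J.
Work done on the gas = −W_by = -11700 J.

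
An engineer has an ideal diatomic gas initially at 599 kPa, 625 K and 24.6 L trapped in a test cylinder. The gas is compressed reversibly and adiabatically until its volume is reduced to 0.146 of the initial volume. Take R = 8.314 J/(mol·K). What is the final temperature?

1350 K

Adiabatic: TV^(γ−1) = const ⇒ T₂ = 625×(6.85)^0.400 = 1350 K; PV^γ = const ⇒ P₂ = 8860 kPa.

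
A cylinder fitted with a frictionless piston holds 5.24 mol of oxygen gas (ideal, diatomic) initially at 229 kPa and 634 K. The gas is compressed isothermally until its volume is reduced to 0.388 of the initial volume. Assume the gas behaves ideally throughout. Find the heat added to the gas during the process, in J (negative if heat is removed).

-26100 J

V₁ = nRT₁/P₁ = 5.24×8.314×634/229 = 121 L.
Isothermal: T stays 634 K; PV = const ⇒ V₂ = 46.8 L, P₂ = 590 kPa.
ΔU = 0 (ideal gas, T constant).
W = nRT ln(V₂/V₁) = 5.24×8.314×634×ln(0.388) = -26100 J.
Q = ΔU + W = -26100 J.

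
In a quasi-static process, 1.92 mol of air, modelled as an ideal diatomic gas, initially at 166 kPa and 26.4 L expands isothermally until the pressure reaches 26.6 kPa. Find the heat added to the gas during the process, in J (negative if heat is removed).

T₁ = P₁V₁/(nR) = 166×26.4/(1.92×8.314) = 275 K.
Isothermal: T stays 275 K; PV = const ⇒ V₂ = 165 L, P₂ = 26.6 kPa.
ΔU = 0 (ideal gas, T constant).
W = nRT ln(V₂/V₁) = 1.92×8.314×275×ln(6.24) = 8020 J.
Q = ΔU + W = 8020 J.

8020 J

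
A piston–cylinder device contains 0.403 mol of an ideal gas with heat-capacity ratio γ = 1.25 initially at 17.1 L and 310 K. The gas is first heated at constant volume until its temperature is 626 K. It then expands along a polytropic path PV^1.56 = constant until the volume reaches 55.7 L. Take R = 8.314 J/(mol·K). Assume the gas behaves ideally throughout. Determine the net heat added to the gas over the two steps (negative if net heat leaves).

1990 J

P₁ = nRT₁/V₁ = 0.403×8.314×310/17.1 = 60.7 kPa.
Step 1 — Isochoric: V stays 17.1 L; P/T = const ⇒ T₂ = 626 K, P₂ = 123 kPa.
W = 0 (no volume change).
ΔU = nCvΔT = 0.403×33.3×(626−310) = 4240 J.
Q = ΔU = 4240 J.
State after step 1: P = 123 kPa, V = 17.1 L, T = 626 K.
Step 2 — Polytropic n=1.56: T₂ = T₁(V₁/V₂)^(n−1) = 626×(0.307)^0.56 = 323 K; P₂ = P₁(V₁/V₂)^n = 19.4 kPa.
W = (P₁V₁−P₂V₂)/(n−1) = (123×17.1−19.4×55.7)/0.56 = 1810 J.
ΔU = nCvΔT = 0.403×33.3×(323−626) = -4060 J.
Q = ΔU + W = -2250 J.
Net over both steps: W = 1810 J, Q = 1990 J, ΔU = 176 J.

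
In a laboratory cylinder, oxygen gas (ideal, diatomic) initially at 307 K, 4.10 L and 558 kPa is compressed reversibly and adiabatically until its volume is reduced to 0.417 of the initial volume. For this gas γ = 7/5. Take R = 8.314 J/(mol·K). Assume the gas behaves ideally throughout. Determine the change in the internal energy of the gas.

2400 J

n = P₁V₁/(RT₁) = 558×4.10/(8.314×307) = 0.896 mol.
Adiabatic: TV^(γ−1) = const ⇒ T₂ = 307×(2.40)^0.400 = 436 K; PV^γ = const ⇒ P₂ = 1900 kPa.
For an ideal gas ΔU = nCvΔT with Cv = (5/2)R = 20.8 J/(mol·K).
ΔU = 0.896×20.8×(436−307) = 2400 J.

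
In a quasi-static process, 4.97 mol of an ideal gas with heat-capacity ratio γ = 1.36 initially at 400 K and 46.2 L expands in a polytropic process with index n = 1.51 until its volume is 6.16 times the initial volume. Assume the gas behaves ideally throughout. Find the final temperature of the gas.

P₁ = nRT₁/V₁ = 4.97×8.314×400/46.2 = 358 kPa.
Polytropic n=1.51: T₂ = T₁(V₁/V₂)^(n−1) = 400×(0.162)^0.51 = 158 K; P₂ = P₁(V₁/V₂)^n = 23.0 kPa.

158 K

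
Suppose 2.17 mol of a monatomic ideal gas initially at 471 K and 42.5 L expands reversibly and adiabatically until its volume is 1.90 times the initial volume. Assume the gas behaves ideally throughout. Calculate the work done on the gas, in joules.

-4440 J

P₁ = nRT₁/V₁ = 2.17×8.314×471/42.5 = 200 kPa.
Adiabatic: TV^(γ−1) = const ⇒ T₂ = 471×(0.526)^0.667 = 307 K; PV^γ = const ⇒ P₂ = 68.6 kPa.
ΔU = nCvΔT = 2.17×12.5×(307−471) = -4440 J.
Q = 0 for an adiabatic process, so W = −ΔU = 4440 J.
Work done on the gas = −W_by = -4440 J.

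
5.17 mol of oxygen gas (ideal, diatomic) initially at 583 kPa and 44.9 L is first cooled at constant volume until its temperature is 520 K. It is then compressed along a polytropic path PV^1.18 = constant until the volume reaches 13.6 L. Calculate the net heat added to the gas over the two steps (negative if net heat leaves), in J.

T₁ = P₁V₁/(nR) = 583×44.9/(5.17×8.314) = 609 K.
Step 1 — Isochoric: V stays 44.9 L; P/T = const ⇒ T₂ = 520 K, P₂ = 498 kPa.
W = 0 (no volume change).
ΔU = nCvΔT = 5.17×20.8×(520−609) = -9560 J.
Q = ΔU = -9560 J.
State after step 1: P = 498 kPa, V = 44.9 L, T = 520 K.
Step 2 — Polytropic n=1.18: T₂ = T₁(V₁/V₂)^(n−1) = 520×(3.30)^0.18 = 645 K; P₂ = P₁(V₁/V₂)^n = 2040 kPa.
W = (P₁V₁−P₂V₂)/(n−1) = (498×44.9−2040×13.6)/0.18 = -29800 J.
ΔU = nCvΔT = 5.17×20.8×(645−520) = 13400 J.
Q = ΔU + W = -16400 J.
Net over both steps: W = -29800 J, Q = -25900 J, ΔU = 3840 J.

-25900 J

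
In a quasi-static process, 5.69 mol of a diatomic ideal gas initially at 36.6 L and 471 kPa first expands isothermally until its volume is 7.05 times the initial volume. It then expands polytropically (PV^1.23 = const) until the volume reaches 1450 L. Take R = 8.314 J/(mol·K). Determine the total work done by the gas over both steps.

58200 J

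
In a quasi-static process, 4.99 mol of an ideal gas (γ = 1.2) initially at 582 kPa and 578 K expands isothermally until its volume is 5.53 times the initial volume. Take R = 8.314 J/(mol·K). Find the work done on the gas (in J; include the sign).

V₁ = nRT₁/P₁ = 4.99×8.314×578/582 = 41.2 L.
Isothermal: T stays 578 K; PV = const ⇒ V₂ = 228 L, P₂ = 105 kPa.
W = nRT ln(V₂/V₁) = 4.99×8.314×578×ln(5.53) = 41000 J.
Work done on the gas = −W_by = -41000 J.

-41000 J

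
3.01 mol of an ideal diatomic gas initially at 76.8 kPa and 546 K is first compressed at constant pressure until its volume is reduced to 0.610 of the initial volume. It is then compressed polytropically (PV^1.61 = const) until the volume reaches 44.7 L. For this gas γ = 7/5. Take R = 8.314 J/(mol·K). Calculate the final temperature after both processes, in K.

572 K

V₁ = nRT₁/P₁ = 3.01×8.314×546/76.8 = 178 L.
Step 1 — Isobaric: P stays 76.8 kPa; V/T = const ⇒ T₂ = 333 K, V₂ = 109 L.
W = PΔV = 76.8×(109−178) kPa·L = -5330 J.
ΔU = nCvΔT = 3.01×20.8×(333−546) = -13300 J.
Q = ΔU + W = nCpΔT = -18700 J.
State after step 1: P = 76.8 kPa, V = 109 L, T = 333 K.
Step 2 — Polytropic n=1.61: T₂ = T₁(V₁/V₂)^(n−1) = 333×(2.43)^0.61 = 572 K; P₂ = P₁(V₁/V₂)^n = 320 kPa.
W = (P₁V₁−P₂V₂)/(n−1) = (76.8×109−320×44.7)/0.61 = -9810 J.
ΔU = nCvΔT = 3.01×20.8×(572−333) = 15000 J.
Q = ΔU + W = 5150 J.
Net over both steps: W = -15100 J, Q = -13500 J, ΔU = 1640 J.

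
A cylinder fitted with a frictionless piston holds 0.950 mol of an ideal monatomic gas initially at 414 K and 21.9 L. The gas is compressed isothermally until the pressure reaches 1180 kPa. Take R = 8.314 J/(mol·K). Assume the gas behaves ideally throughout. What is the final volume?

2.77 L

P₁ = nRT₁/V₁ = 0.950×8.314×414/21.9 = 149 kPa.
Isothermal: T stays 414 K; PV = const ⇒ V₂ = 2.77 L, P₂ = 1180 kPa.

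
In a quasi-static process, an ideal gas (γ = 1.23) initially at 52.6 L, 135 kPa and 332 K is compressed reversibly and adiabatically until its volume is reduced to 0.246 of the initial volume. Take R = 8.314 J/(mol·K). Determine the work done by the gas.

n = P₁V₁/(RT₁) = 135×52.6/(8.314×332) = 2.57 mol.
Adiabatic: TV^(γ−1) = const ⇒ T₂ = 332×(4.07)^0.230 = 458 K; PV^γ = const ⇒ P₂ = 758 kPa.
ΔU = nCvΔT = 2.57×36.1×(458−332) = 11800 J.
Q = 0 for an adiabatic process, so W = −ΔU = -11800 J.

-11800 J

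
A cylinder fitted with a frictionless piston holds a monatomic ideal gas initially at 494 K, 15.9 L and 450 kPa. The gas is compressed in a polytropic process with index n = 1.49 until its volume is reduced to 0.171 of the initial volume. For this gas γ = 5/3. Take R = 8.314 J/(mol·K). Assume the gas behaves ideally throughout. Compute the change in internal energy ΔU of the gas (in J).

14800 J

n = P₁V₁/(RT₁) = 450×15.9/(8.314×494) = 1.74 mol.
Polytropic n=1.49: T₂ = T₁(V₁/V₂)^(n−1) = 494×(5.85)^0.49 = 1170 K; P₂ = P₁(V₁/V₂)^n = 6250 kPa.
For an ideal gas ΔU = nCvΔT with Cv = (3/2)R = 12.5 J/(mol·K).
ΔU = 1.74×12.5×(1170−494) = 14800 J.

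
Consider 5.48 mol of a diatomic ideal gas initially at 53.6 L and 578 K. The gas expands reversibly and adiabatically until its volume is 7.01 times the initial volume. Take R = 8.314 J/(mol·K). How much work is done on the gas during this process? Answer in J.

-35600 J

P₁ = nRT₁/V₁ = 5.48×8.314×578/53.6 = 491 kPa.
Adiabatic: TV^(γ−1) = const ⇒ T₂ = 578×(0.143)^0.400 = 265 K; PV^γ = const ⇒ P₂ = 32.2 kPa.
ΔU = nCvΔT = 5.48×20.8×(265−578) = -35600 J.
Q = 0 for an adiabatic process, so W = −ΔU = 35600 J.
Work done on the gas = −W_by = -35600 J.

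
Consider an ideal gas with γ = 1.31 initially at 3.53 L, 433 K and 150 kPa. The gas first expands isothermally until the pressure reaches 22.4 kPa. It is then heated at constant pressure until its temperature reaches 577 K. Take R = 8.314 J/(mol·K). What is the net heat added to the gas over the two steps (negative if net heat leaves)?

n = P₁V₁/(RT₁) = 150×3.53/(8.314×433) = 0.147 mol.
Step 1 — Isothermal: T stays 433 K; PV = const ⇒ V₂ = 23.6 L, P₂ = 22.4 kPa.
ΔU = 0 (ideal gas, T constant).
W = nRT ln(V₂/V₁) = 0.147×8.314×433×ln(6.70) = 1010 J.
Q = ΔU + W = 1010 J.
State after step 1: P = 22.4 kPa, V = 23.6 L, T = 433 K.
Step 2 — Isobaric: P stays 22.4 kPa; V/T = const ⇒ T₂ = 577 K, V₂ = 31.5 L.
W = PΔV = 22.4×(31.5−23.6) kPa·L = 176 J.
ΔU = nCvΔT = 0.147×26.8×(577−433) = 568 J.
Q = ΔU + W = nCpΔT = 744 J.
Net over both steps: W = 1180 J, Q = 1750 J, ΔU = 568 J.

1750 J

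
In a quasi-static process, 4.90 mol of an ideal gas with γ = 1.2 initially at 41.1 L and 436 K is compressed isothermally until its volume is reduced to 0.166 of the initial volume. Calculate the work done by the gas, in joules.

P₁ = nRT₁/V₁ = 4.90×8.314×436/41.1 = 432 kPa.
Isothermal: T stays 436 K; PV = const ⇒ V₂ = 6.82 L, P₂ = 2600 kPa.
W = nRT ln(V₂/V₁) = 4.90×8.314×436×ln(0.166) = -31900 J.

-31900 J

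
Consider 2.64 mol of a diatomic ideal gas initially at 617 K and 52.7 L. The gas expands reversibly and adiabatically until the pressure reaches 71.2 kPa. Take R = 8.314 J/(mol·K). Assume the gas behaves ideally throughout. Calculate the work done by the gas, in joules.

10400 J

P₁ = nRT₁/V₁ = 2.64×8.314×617/52.7 = 257 kPa.
Adiabatic: T₂/T₁ = (P₂/P₁)^((γ−1)/γ) ⇒ T₂ = 617×(0.277)^0.286 = 428 K; V₂ = 132 L.
ΔU = nCvΔT = 2.64×20.8×(428−617) = -10400 J.
Q = 0 for an adiabatic process, so W = −ΔU = 10400 J.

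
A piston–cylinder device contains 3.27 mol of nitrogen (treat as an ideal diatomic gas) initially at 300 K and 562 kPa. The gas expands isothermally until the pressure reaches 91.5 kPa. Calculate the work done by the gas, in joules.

14800 J

V₁ = nRT₁/P₁ = 3.27×8.314×300/562 = 14.5 L.
Isothermal: T stays 300 K; PV = const ⇒ V₂ = 89.1 L, P₂ = 91.5 kPa.
W = nRT ln(V₂/V₁) = 3.27×8.314×300×ln(6.14) = 14800 J.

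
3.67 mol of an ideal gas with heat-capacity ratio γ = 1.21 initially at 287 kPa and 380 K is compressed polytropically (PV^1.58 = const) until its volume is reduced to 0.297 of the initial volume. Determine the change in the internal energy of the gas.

56400 J

V₁ = nRT₁/P₁ = 3.67×8.314×380/287 = 40.4 L.
Polytropic n=1.58: T₂ = T₁(V₁/V₂)^(n−1) = 380×(3.37)^0.58 = 768 K; P₂ = P₁(V₁/V₂)^n = 1950 kPa.
For an ideal gas ΔU = nCvΔT with Cv = R/(γ−1) = 39.6 J/(mol·K).
ΔU = 3.67×39.6×(768−380) = 56400 J.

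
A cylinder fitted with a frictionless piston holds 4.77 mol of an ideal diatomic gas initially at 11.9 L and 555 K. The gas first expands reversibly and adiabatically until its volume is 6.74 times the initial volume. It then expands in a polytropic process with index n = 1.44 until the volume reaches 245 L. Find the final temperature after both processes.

158 K

P₁ = nRT₁/V₁ = 4.77×8.314×555/11.9 = 1850 kPa.
Step 1 — Adiabatic: TV^(γ−1) = const ⇒ T₂ = 555×(0.148)^0.400 = 259 K; PV^γ = const ⇒ P₂ = 128 kPa.
ΔU = nCvΔT = 4.77×20.8×(259−555) = -29400 J.
Q = 0 for an adiabatic process, so W = −ΔU = 29400 J.
State after step 1: P = 128 kPa, V = 80.2 L, T = 259 K.
Step 2 — Polytropic n=1.44: T₂ = T₁(V₁/V₂)^(n−1) = 259×(0.327)^0.44 = 158 K; P₂ = P₁(V₁/V₂)^n = 25.6 kPa.
W = (P₁V₁−P₂V₂)/(n−1) = (128×80.2−25.6×245)/0.44 = 9050 J.
ΔU = nCvΔT = 4.77×20.8×(158−259) = -9960 J.
Q = ΔU + W = -905 J.
Net over both steps: W = 38400 J, Q = -905 J, ΔU = -39300 J.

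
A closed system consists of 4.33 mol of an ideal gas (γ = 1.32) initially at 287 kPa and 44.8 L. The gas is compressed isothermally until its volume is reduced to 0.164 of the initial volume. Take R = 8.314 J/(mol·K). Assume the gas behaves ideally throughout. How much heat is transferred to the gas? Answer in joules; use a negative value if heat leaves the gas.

T₁ = P₁V₁/(nR) = 287×44.8/(4.33×8.314) = 357 K.
Isothermal: T stays 357 K; PV = const ⇒ V₂ = 7.35 L, P₂ = 1750 kPa.
ΔU = 0 (ideal gas, T constant).
W = nRT ln(V₂/V₁) = 4.33×8.314×357×ln(0.164) = -23200 J.
Q = ΔU + W = -23200 J.

-23200 J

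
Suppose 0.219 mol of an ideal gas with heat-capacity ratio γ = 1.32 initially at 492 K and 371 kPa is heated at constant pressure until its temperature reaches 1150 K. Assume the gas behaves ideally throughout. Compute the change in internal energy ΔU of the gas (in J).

V₁ = nRT₁/P₁ = 0.219×8.314×492/371 = 2.41 L.
Isobaric: P stays 371 kPa; V/T = const ⇒ T₂ = 1150 K, V₂ = 5.64 L.
For an ideal gas ΔU = nCvΔT with Cv = R/(γ−1) = 26.0 J/(mol·K).
ΔU = 0.219×26.0×(1150−492) = 3740 J.

3740 J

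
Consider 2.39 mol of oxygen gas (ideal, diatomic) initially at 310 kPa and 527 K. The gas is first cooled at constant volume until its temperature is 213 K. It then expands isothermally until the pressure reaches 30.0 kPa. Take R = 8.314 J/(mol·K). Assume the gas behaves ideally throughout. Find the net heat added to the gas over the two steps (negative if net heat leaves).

-9550 J

V₁ = nRT₁/P₁ = 2.39×8.314×527/310 = 33.8 L.
Step 1 — Isochoric: V stays 33.8 L; P/T = const ⇒ T₂ = 213 K, P₂ = 125 kPa.
W = 0 (no volume change).
ΔU = nCvΔT = 2.39×20.8×(213−527) = -15600 J.
Q = ΔU = -15600 J.
State after step 1: P = 125 kPa, V = 33.8 L, T = 213 K.
Step 2 — Isothermal: T stays 213 K; PV = const ⇒ V₂ = 141 L, P₂ = 30.0 kPa.
ΔU = 0 (ideal gas, T constant).
W = nRT ln(V₂/V₁) = 2.39×8.314×213×ln(4.18) = 6050 J.
Q = ΔU + W = 6050 J.
Net over both steps: W = 6050 J, Q = -9550 J, ΔU = -15600 J.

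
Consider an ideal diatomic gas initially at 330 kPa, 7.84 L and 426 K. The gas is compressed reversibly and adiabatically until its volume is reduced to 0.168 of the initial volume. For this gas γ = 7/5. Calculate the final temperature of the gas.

870 K

Adiabatic: TV^(γ−1) = const ⇒ T₂ = 426×(5.95)^0.400 = 870 K; PV^γ = const ⇒ P₂ = 4010 kPa.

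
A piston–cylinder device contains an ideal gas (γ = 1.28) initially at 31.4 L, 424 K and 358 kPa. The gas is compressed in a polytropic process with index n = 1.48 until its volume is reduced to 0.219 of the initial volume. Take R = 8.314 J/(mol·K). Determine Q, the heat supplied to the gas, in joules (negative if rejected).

17900 J

n = P₁V₁/(RT₁) = 358×31.4/(8.314×424) = 3.19 mol.
Polytropic n=1.48: T₂ = T₁(V₁/V₂)^(n−1) = 424×(4.57)^0.48 = 879 K; P₂ = P₁(V₁/V₂)^n = 3390 kPa.
W = (P₁V₁−P₂V₂)/(n−1) = (358×31.4−3390×6.88)/0.48 = -25100 J.
ΔU = nCvΔT = 3.19×29.7×(879−424) = 43100 J.
Q = ΔU + W = 17900 J.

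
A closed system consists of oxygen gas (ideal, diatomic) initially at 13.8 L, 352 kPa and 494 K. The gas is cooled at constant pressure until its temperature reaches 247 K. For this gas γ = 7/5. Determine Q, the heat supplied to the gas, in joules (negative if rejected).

n = P₁V₁/(RT₁) = 352×13.8/(8.314×494) = 1.18 mol.
Isobaric: P stays 352 kPa; V/T = const ⇒ T₂ = 247 K, V₂ = 6.90 L.
W = PΔV = 352×(6.90−13.8) kPa·L = -2430 J.
ΔU = nCvΔT = 1.18×20.8×(247−494) = -6070 J.
Q = ΔU + W = nCpΔT = -8500 J.

-8500 J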